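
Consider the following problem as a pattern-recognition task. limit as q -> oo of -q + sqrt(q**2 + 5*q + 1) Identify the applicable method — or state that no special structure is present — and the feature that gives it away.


Technique: conjugate multiplication — sqrt(q**2 + 5*q + 1) and q both blow up, but their difference is tame once the conjugate rationalizes it.


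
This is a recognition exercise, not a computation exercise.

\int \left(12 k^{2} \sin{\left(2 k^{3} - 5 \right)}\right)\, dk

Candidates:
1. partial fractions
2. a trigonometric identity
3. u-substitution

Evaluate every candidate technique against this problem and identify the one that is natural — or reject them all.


Verdict: u-substitution — a chain-rule shadow: 12 k^{2} alongside a function of 2 k^{3} - 5 means u = 2 k^{3} - 5 unwinds the composition in one step.
- partial fractions: the expression is not a ratio of polynomials that decomposes further.
- a trigonometric identity: no identity rewrites this into an easier trigonometric form.
- u-substitution — yes — fits the structure here.


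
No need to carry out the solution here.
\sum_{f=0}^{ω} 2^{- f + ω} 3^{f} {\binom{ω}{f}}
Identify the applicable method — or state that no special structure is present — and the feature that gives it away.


Best approach: the binomial theorem — the summand is term f of a binomial expansion in 3 and 2; the whole sum is a single power.


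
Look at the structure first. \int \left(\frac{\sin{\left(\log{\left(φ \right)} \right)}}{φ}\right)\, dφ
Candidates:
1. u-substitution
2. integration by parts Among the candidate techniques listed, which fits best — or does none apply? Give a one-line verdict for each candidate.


Method: u-substitution — the only nontrivial dependence routes through \log{\left(φ \right)}, whose derivative supplies the leftover factor up to a constant multiple — u = \log{\left(φ \right)} flattens it.
- u-substitution — a fit — the right tool for this form.
- integration by parts: there is no nonconstant-polynomial-times-kernel split with an exp, sine, cosine (degree-1 argument), or logarithm partner.


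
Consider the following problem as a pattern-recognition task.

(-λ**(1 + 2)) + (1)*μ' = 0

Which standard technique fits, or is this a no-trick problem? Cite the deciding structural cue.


Technique: no special technique — the slope is a function of λ alone, so integrate both sides directly.


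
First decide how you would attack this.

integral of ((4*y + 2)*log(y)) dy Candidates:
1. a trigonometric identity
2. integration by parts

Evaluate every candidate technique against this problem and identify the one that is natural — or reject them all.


Verdict: integration by parts — one parts step with u = log(y) trades the logarithm for an algebraic integrand.
- a trigonometric identity: with no trigonometric functions present, identity rewriting has no target.
- integration by parts — yes — fits the structure here.


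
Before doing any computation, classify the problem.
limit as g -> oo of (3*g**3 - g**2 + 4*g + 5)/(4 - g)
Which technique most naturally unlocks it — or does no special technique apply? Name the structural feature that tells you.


Verdict: dominant-term comparison — as g grows, only the highest-degree terms matter — compare leading terms and read the limit off. As a single quotient, the ∞/∞ shape would yield to repeated differentiation as well — the growth comparison gets there in one look.


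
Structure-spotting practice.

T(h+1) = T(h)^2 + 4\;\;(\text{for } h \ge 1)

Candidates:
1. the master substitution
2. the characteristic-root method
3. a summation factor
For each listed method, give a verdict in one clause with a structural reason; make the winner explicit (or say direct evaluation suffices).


Verdict: no special technique — each new value is a nonlinear function of earlier ones — scaling arguments and superposition both fail.
- the master substitution: this is shift-type recursion, outside the divide-and-conquer template.
- the characteristic-root method: the recursion is nonlinear in the sequence values, so no linear-modes ansatz applies.
- a summation factor: the recursion is nonlinear — outside the first-order linear family a summation factor addresses.


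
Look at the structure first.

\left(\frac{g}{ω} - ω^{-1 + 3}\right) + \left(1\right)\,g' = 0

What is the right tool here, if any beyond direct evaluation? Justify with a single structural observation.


Technique: a linear integrating factor — linear in the unknown with genuine forcing: multiply through by the exponential of the integrated coefficient and the left side closes into one derivative.


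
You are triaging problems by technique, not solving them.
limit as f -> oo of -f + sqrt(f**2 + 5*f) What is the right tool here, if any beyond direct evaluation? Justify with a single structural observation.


Best approach: conjugate multiplication — sqrt(f**2 + 5*f) and f both blow up, but their difference is tame once the conjugate rationalizes it.


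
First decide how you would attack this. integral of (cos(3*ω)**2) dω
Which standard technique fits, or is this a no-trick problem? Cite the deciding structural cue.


Best approach: a trigonometric identity — the exponent on cos(3*ω)**2 is even — the power-reduction identity is the standard preprocessing step.


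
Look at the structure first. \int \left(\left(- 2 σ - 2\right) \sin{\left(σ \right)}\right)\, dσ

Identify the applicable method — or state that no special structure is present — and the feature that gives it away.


Technique: integration by parts — - 2 σ - 2 dies after finitely many derivatives while \sin{\left(σ \right)} cycles under integration — the tabular/parts setup.


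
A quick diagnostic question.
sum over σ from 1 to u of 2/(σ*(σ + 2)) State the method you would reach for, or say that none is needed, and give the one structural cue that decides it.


Method: telescoping — 2/(σ*(σ + 2)) is a collapsed telescope: expand it into simple fractions to see the cancellation.


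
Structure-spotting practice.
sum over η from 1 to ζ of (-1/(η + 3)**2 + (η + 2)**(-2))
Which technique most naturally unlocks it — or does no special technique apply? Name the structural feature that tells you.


Diagnosis: telescoping — the generic term is a one-step difference of (η + 2)**(-2), so partial sums shortcut to endpoint evaluation.


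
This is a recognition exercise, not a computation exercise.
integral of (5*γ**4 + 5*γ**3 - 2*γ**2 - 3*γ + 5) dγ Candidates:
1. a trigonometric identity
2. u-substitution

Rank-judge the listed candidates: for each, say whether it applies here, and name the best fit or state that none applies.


Method: no special technique — a term-by-term power-rule job in γ; no substitution or rearrangement earns its keep here.
- a trigonometric identity: there is no trigonometric structure at all — the integrand carries no sine or cosine to rewrite.
- u-substitution: any workable substitution here is cosmetic — the integrand is already in directly integrable form.


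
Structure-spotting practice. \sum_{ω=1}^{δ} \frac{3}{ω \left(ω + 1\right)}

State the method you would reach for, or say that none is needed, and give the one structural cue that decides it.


Best approach: telescoping — the denominator's roots in \frac{3}{ω \left(ω + 1\right)} sit an integer apart: decomposition produces a self-cancelling chain.


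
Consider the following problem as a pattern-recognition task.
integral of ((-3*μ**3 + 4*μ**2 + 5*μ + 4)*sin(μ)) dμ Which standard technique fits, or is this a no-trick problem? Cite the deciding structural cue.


Verdict: integration by parts — differentiate -3*μ**3 + 4*μ**2 + 5*μ + 4, integrate sin(μ): each pass lowers the polynomial degree, so parts terminates.


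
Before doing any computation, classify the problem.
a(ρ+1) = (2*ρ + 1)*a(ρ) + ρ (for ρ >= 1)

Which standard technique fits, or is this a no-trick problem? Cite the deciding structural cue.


Verdict: a summation factor — with the index-dependent coefficient 2*ρ + 1, dividing by the cumulative product turns the left side into a pure difference.


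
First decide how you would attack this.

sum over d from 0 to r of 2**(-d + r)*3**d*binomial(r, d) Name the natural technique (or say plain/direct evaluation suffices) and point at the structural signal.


Technique: the binomial theorem — the summand is term d of a binomial expansion in 3 and 2; the whole sum is a single power.


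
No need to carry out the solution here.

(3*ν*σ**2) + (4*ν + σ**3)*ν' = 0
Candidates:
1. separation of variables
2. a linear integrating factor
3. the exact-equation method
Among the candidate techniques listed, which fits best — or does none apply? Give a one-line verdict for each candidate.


Method: the exact-equation method — this form is already the differential of something: the matching mixed partials of 3*ν*σ**2 and 4*ν + σ**3 prove it.
- separation of variables: no algebra isolates the independent variable on one side and the unknown on the other.
- a linear integrating factor: a nonlinear term in the unknown puts this outside the integrating-factor template.
- the exact-equation method: yes — fits the structure here.


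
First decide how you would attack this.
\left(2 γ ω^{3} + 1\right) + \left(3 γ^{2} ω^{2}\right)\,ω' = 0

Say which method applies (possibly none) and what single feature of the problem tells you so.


Method: the exact-equation method — take the mixed partials of 2 γ ω^{3} + 1 and 3 γ^{2} ω^{2}: they are equal, which certifies an exact differential.


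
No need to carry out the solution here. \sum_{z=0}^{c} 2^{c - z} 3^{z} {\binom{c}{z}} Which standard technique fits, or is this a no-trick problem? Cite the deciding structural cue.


Diagnosis: the binomial theorem — the summand is term z of a binomial expansion in 3 and 2; the whole sum is a single power.


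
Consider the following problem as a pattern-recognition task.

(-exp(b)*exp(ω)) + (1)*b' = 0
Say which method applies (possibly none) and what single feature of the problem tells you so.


Technique: separation of variables — solved for the derivative, the right side splits multiplicatively into a function of each variable alone — divide and integrate each side.


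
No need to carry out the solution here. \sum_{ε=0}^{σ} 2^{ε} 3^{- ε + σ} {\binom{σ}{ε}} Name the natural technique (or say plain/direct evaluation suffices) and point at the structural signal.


Best approach: the binomial theorem — {\binom{σ}{ε}} weighting matched powers of 2 and 3 is the expanded form of (2 + 3)^σ — fold it back up.


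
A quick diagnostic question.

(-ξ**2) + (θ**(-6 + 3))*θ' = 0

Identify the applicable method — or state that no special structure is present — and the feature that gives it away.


Technique: separation of variables — separating collects all θ-dependence with the derivative and leaves all ξ-dependence opposite: variables separate. One could also solve this as an exact equation; with each coefficient in its own variable, separating is the same work with fewer steps.


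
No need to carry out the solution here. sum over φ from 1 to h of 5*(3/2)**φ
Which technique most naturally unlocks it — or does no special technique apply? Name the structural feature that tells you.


Technique: the geometric series formula — term-over-term division gives 3/2 every time — index-free ratio, geometric sum formula applies.


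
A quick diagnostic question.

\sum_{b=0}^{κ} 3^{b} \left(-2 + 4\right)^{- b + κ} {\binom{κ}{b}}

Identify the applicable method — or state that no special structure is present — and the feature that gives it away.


Diagnosis: the binomial theorem — {\binom{κ}{b}} weighting matched powers of 3 and (-2 + 4) is the expanded form of (3 + (-2 + 4))^κ — fold it back up.


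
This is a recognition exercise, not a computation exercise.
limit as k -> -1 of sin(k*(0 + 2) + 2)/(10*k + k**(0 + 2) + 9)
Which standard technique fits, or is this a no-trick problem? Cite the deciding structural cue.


Diagnosis: l'Hôpital's rule (0/0) — the 0/0 form at -1 is the signature situation for l'Hôpital's rule. A first-order expansion at the point is an equally standard path; the rule packages it.


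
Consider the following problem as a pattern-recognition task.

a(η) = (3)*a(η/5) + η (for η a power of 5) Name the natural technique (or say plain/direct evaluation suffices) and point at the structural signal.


Diagnosis: the master substitution — the index is divided (η/5), not shifted — substitute η = 5^m to straighten it into a shift recurrence.


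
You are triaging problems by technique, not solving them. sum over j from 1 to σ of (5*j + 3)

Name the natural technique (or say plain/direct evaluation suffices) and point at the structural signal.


Diagnosis: no special technique — nothing telescopes and nothing is geometric; polynomial terms in j sum term by term.


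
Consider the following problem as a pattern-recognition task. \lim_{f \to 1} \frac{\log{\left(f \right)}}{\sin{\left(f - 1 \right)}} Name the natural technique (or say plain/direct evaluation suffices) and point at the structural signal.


Best approach: l'Hôpital's rule (0/0) — numerator and denominator both vanish at 1 — a genuine 0/0 form, which is exactly when l'Hôpital applies. A local series expansion at the point resolves it as well; the rule is the packaged version of that step.


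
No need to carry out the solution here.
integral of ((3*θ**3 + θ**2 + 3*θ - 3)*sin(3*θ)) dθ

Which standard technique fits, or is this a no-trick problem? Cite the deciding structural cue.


Best approach: integration by parts — a polynomial factor 3*θ**3 + θ**2 + 3*θ - 3 multiplies sin(3*θ); differentiating 3*θ**3 + θ**2 + 3*θ - 3 lowers its degree while sin(3*θ) integrates cleanly, so parts wins.


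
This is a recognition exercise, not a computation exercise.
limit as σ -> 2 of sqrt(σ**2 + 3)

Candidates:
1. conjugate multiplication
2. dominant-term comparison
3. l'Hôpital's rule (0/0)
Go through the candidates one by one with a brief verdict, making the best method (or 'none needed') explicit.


Best approach: no special technique — nothing blocks direct substitution at 2: plug in and finish.
- conjugate multiplication — the conjugate move applies to radical differences, which this is not.
- dominant-term comparison — no dominant-degree comparison decides it.
- l'Hôpital's rule (0/0): substituting the point produces a determinate value, not a 0 over 0 clash.


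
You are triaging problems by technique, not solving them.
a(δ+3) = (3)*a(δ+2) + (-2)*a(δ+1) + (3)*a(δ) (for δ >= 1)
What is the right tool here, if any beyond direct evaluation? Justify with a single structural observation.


Verdict: the characteristic-root method — no index-dependence in the weights and nothing inhomogeneous: classic characteristic-equation setup.


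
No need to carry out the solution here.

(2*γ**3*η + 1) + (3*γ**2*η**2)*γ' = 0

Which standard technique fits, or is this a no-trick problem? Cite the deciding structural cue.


Best approach: the exact-equation method — equality of cross partials is the green light — assemble the potential function term by term.


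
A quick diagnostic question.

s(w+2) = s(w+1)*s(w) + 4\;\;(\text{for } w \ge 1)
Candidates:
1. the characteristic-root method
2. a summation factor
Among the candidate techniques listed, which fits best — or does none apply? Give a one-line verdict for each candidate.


Technique: no special technique — the recurrence is nonlinear in the sequence values; study it directly, no linear machinery applies.
- the characteristic-root method — the recursion is nonlinear in the sequence values, so no linear-modes ansatz applies.
- a summation factor: no summation factor applies — the rule is not linear in the sequence values.


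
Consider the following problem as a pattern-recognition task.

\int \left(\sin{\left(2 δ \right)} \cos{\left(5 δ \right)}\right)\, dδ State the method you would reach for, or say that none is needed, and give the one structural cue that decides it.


Best approach: a trigonometric identity — distinct frequencies under one product (\sin{\left(2 δ \right)} \cos{\left(5 δ \right)}): the product-to-sum identity is the systematic route to an integrable form.


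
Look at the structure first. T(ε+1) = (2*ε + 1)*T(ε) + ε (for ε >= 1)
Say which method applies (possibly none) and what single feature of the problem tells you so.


Method: a summation factor — one-term recursion with variable weight 2*ε + 1 is solved by product normalization, not by root-finding.


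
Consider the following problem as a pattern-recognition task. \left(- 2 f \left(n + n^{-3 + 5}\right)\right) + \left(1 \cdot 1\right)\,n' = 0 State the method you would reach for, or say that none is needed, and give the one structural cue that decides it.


Diagnosis: separation of variables — one side of the product carries the independent variable, the other the unknown — the textbook separation shape. Rearranged, this also fits the Bernoulli template directly; separation reads the product structure as given.


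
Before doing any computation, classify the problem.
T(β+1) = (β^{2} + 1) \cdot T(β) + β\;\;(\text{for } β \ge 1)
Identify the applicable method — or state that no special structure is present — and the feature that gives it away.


Verdict: a summation factor — rescale the sequence by the product of the weights β^{2} + 1 so far — the recurrence collapses to a plain running sum.


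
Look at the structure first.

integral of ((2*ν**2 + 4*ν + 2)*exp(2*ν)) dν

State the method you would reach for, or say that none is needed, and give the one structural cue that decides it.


Best approach: integration by parts — a polynomial 2*ν**2 + 4*ν + 2 against the kernel exp(2*ν) is the signature bounded-ladder case for integration by parts.


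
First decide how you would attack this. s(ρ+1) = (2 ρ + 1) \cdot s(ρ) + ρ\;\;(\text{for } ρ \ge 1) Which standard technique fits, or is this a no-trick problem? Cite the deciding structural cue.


Technique: a summation factor — first-order linear but the coefficient 2 ρ + 1 moves with the index — divide by the cumulative product and telescope.


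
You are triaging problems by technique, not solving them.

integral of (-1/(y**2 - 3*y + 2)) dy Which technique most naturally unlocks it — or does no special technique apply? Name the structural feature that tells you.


Technique: partial fractions — the factorization of y**2 - 3*y + 2 is the whole battle; after it, each term is a table integral.


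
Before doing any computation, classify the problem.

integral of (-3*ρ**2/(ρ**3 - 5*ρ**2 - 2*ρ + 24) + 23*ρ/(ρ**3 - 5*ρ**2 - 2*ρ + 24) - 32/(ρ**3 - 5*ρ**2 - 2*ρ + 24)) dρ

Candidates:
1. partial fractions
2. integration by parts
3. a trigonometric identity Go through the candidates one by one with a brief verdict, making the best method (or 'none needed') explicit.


Diagnosis: partial fractions — the bottom, ρ**3 - 5*ρ**2 - 2*ρ + 24, comes apart into simple factors, and a proper rational function over split factors decomposes.
- partial fractions — applicable, and directly so.
- integration by parts — there is no nonconstant-polynomial-times-kernel split with an exp, sine, cosine (degree-1 argument), or logarithm partner.
- a trigonometric identity: with no trigonometric functions present, identity rewriting has no target.


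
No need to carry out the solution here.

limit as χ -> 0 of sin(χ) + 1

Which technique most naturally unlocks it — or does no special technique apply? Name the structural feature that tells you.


Method: no special technique — no denominator vanishes and nothing blows up at 0: direct substitution is the whole computation.


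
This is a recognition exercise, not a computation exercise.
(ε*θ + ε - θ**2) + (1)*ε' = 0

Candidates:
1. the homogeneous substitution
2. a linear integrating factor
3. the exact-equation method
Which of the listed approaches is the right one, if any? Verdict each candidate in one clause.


Verdict: a linear integrating factor — the unknown enters only to the first power against a nonzero forcing term — the integrating-factor template applies directly.
- the homogeneous substitution — solved for the derivative, the right side changes under joint scaling of the two variables.
- a linear integrating factor — yes — fits the structure here.
- the exact-equation method: exactness fails on the nose — the mixed partials do not match.


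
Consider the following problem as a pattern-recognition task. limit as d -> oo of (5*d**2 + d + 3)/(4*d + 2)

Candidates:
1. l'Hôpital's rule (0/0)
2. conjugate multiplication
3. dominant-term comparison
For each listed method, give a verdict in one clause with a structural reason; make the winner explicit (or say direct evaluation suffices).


Method: dominant-term comparison — divide by the highest power of d present: lower-order terms vanish and the dominant ratio remains.
- l'Hôpital's rule (0/0) — no 0/0 form appears: written as one quotient, top and bottom both grow without bound, and the ratio is decided by their leading terms.
- conjugate multiplication: rationalization has no target — no divergent radical difference appears.
- dominant-term comparison: yes — fits the structure here.


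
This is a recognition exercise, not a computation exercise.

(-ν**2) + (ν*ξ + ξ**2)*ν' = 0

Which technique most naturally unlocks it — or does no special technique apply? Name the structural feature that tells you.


Diagnosis: the homogeneous substitution — solved for the derivative, the right side is unchanged under scaling ξ and ν together — it depends only on the ratio ν/ξ, so substitute a single ratio variable. With the right rearrangement (exchanging the roles of the variables where needed), this also fits a Bernoulli template; the homogeneous substitution reads the structure directly.


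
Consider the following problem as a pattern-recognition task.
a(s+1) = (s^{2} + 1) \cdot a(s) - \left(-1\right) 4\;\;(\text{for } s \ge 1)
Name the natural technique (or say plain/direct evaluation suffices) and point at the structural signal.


Technique: a summation factor — one step of memory with a weight s^{2} + 1 that changes as the index grows — the summation-factor construction is built for this.


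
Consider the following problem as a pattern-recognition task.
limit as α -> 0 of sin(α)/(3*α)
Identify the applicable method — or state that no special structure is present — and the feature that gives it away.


Verdict: l'Hôpital's rule (0/0) — the 0/0 form at 0 is the signature situation for l'Hôpital's rule. A local series expansion at the point resolves it as well; the rule is the packaged version of that step.


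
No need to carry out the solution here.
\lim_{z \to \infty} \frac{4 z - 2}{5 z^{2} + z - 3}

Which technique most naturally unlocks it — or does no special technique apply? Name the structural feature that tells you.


Technique: dominant-term comparison — divide by the highest power of z present: lower-order terms vanish and the dominant ratio remains. As a single quotient, the ∞/∞ shape would yield to repeated differentiation as well — the growth comparison gets there in one look.


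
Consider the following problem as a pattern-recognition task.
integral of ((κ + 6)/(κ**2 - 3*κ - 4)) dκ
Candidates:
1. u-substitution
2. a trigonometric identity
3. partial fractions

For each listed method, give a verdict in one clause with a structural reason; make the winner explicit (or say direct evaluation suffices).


Method: partial fractions — the bottom factors while the top stays lower-degree — split into simple fractions and integrate piece by piece.
- u-substitution: no subexpression of the integrand serves as a whole-integral substitution inner — individual terms may offer their own, but none carries its derivative as a factor of the full integrand; a working change of variable would have to be constructed from outside the expression.
- a trigonometric identity — with no trigonometric functions present, identity rewriting has no target.
- partial fractions: yes, a natural case for it.


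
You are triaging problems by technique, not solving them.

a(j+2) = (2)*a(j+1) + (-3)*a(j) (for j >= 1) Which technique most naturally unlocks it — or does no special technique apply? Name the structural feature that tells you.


Technique: the characteristic-root method — the recurrence is linear and homogeneous with constant coefficients, so the ansatz r^j turns it into a polynomial equation for r.


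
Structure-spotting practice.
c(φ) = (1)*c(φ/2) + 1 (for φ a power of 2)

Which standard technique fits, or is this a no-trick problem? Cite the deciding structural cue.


Method: the master substitution — index division is the fingerprint: φ/2 in the recursive call means substitute φ = 2^m.


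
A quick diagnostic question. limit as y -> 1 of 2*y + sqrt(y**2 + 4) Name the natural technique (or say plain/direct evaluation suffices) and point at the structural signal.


Best approach: no special technique — nothing blocks direct substitution at 1: plug in and finish.


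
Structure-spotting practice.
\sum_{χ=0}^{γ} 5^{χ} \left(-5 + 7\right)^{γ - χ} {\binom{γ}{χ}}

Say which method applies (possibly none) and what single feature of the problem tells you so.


Method: the binomial theorem — the summand is term χ of a binomial expansion in 5 and (-5 + 7); the whole sum is a single power.


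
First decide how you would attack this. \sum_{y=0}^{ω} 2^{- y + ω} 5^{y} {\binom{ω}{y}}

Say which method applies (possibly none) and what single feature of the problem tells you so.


Method: the binomial theorem — binomial coefficients against complementary powers of 5 and 2: recognize the binomial expansion and resum.


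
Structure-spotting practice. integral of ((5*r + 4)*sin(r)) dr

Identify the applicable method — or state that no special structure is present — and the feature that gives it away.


Diagnosis: integration by parts — differentiate 5*r + 4, integrate sin(r): each pass lowers the polynomial degree, so parts terminates.


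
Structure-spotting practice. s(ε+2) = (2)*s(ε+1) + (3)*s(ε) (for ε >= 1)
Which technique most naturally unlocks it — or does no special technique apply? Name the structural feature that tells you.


Verdict: the characteristic-root method — this is the constant-coefficient homogeneous case — the whole solution in ε reduces to a polynomial's roots.


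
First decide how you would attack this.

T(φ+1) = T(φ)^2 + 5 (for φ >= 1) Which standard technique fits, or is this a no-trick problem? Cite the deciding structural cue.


Best approach: no special technique — once the recursion is nonlinear, characteristic roots, master substitutions, and summation factors are all off the table.


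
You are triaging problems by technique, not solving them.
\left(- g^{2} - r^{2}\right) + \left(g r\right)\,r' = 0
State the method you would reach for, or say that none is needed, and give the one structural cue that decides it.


Technique: the homogeneous substitution — solved for the derivative, the right side is unchanged under scaling g and r together — it depends only on the ratio r/g, so substitute a single ratio variable. This doubles as a Bernoulli equation in the unknown as written; the homogeneous route needs no setup at all.


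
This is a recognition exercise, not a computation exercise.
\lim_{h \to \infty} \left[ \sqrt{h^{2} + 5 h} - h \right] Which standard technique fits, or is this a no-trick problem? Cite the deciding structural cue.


Verdict: conjugate multiplication — both pieces blow up but their difference is finite; the conjugate trick rationalizes \sqrt{h^{2} + 5 h} - h.


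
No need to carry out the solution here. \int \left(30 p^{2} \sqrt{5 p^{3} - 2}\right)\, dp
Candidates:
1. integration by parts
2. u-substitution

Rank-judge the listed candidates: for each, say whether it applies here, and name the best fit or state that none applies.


Method: u-substitution — everything non-trivial happens through the inner expression 5 p^{3} - 2, and its derivative accounts for the remaining factor up to a constant, so set u = 5 p^{3} - 2.
- integration by parts: a polynomial factor is present, but its partner is not an exp, sine, or cosine of a degree-1 argument, nor a logarithm.
- u-substitution — applies; the problem has the shape this method handles.


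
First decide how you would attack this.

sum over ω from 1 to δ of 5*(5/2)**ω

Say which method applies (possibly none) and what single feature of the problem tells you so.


Diagnosis: the geometric series formula — check a ratio of consecutive terms: it is 5/2, independent of the index, so the geometric formula closes the sum.


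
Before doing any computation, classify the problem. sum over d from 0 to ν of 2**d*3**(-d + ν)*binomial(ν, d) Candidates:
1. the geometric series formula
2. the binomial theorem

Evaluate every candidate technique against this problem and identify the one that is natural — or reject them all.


Best approach: the binomial theorem — the binomial coefficients weight matched powers of 2 and 3, which is exactly the expansion of a binomial power.
- the geometric series formula — no single multiplier carries one term to the next throughout the sum.
- the binomial theorem: yes, a natural case for it.


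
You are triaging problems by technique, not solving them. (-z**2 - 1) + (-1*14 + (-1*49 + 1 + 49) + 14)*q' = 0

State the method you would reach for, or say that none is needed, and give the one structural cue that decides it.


Best approach: no special technique — the slope is a function of z alone, so integrate both sides directly.


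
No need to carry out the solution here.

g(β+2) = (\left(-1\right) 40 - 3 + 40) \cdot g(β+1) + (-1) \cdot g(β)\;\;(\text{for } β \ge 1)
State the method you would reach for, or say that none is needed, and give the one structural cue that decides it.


Verdict: the characteristic-root method — try a geometric ansatz r^β: constant coefficients turn the recurrence into one polynomial equation in r.


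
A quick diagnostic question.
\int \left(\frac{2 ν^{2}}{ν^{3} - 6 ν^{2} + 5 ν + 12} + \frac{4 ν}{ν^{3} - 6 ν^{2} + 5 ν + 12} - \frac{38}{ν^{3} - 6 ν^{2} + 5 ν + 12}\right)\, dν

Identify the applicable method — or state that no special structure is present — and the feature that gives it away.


Diagnosis: partial fractions — the bottom, ν^{3} - 6 ν^{2} + 5 ν + 12, comes apart into simple factors, and a proper rational function over split factors decomposes.


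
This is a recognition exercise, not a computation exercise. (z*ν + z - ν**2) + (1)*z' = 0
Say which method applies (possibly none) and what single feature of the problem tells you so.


Technique: a linear integrating factor — the unknown enters only to the first power against a nonzero forcing term — the integrating-factor template applies directly.


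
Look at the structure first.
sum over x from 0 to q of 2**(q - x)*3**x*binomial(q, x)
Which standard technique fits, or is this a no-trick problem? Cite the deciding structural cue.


Verdict: the binomial theorem — the summand is term x of a binomial expansion in 3 and 2; the whole sum is a single power.


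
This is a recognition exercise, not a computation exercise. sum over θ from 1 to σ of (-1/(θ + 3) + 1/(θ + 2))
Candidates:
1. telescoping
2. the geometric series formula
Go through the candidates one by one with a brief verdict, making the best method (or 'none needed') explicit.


Verdict: telescoping — the summand is 1/(θ + 2) minus the same expression shifted by one, so consecutive terms cancel in pairs.
- telescoping: yes, a natural case for it.
- the geometric series formula — there is no constant term-to-term ratio.


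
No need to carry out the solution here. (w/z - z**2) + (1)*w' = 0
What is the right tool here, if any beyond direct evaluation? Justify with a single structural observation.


Diagnosis: a linear integrating factor — linear in the unknown with genuine forcing: multiply through by the exponential of the integrated coefficient and the left side closes into one derivative.


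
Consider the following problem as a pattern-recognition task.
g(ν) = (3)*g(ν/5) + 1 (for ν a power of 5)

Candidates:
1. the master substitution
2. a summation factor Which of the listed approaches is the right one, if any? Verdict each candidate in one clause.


Best approach: the master substitution — treat m = log base 5 of ν as the new clock: one recursion step advances m by one while ν scales by 5.
- the master substitution: applies; the problem has the shape this method handles.
- a summation factor: a divided-index call is outside the fixed-shift first-order family a summation factor normalizes.


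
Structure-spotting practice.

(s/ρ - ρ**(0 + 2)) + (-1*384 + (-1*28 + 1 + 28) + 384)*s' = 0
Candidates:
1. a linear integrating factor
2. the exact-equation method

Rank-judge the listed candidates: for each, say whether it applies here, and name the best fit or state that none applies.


Technique: a linear integrating factor — linear in the unknown with genuine forcing: multiply through by the exponential of the integrated coefficient and the left side closes into one derivative.
- a linear integrating factor — yes — fits the structure here.
- the exact-equation method: no potential function has this form as its differential, as written.


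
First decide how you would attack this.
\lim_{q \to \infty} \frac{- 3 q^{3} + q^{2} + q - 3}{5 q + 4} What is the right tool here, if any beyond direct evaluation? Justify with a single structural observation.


Technique: dominant-term comparison — divide through by the highest power of q; every lower-order term dies and the dominant terms decide the limit. As a single quotient, the ∞/∞ shape would yield to repeated differentiation as well — the growth comparison gets there in one look.


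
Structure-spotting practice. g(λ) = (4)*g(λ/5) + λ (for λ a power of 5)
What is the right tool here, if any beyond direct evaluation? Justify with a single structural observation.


Best approach: the master substitution — treat m = log base 5 of λ as the new clock: one recursion step advances m by one while λ scales by 5.


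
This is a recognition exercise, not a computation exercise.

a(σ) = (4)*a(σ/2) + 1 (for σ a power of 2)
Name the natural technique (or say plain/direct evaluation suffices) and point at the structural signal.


Best approach: the master substitution — the index is divided (σ/2), not shifted — substitute σ = 2^m to straighten it into a shift recurrence.


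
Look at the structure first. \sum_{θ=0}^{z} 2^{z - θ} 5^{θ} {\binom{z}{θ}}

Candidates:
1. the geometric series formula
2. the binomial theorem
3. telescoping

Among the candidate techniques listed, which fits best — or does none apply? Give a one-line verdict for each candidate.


Best approach: the binomial theorem — {\binom{z}{θ}} weighting matched powers of 5 and 2 is the expanded form of (5 + 2)^z — fold it back up.
- the geometric series formula — no single multiplier carries one term to the next throughout the sum.
- the binomial theorem: a fit — the right tool for this form.
- telescoping — the summand is not presented as a shifted difference — a telescoping rewrite may exist, but the displayed structure does not offer one.


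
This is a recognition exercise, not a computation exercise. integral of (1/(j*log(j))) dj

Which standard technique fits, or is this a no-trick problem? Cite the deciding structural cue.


Best approach: u-substitution — collected, the integrand has one factor that is, up to a constant, the derivative of an inner expression the rest depends on — substitute for that inner expression.


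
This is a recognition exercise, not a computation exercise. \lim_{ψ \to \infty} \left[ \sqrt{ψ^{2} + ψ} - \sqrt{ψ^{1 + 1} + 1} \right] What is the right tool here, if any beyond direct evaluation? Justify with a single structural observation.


Method: conjugate multiplication — the difference \sqrt{ψ^{2} + ψ} - \sqrt{ψ^{1 + 1} + 1} is an ∞ − ∞ stalemate; its conjugate partner breaks the tie.


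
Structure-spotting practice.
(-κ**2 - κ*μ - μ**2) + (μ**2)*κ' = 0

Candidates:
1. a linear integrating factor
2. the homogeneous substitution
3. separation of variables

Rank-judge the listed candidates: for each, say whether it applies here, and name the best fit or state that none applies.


Technique: the homogeneous substitution — the slope is degree-zero homogeneous: the ratio substitution v = κ/μ collapses it.
- a linear integrating factor — the unknown enters nonlinearly (through a power, a denominator, or a transcendental function), which the linear integrating-factor recipe cannot absorb as-is — any repair would come from a preliminary substitution, not the factor.
- the homogeneous substitution — yes — fits the structure here.
- separation of variables — the two dependences are entangled, not a clean product of one-variable pieces.


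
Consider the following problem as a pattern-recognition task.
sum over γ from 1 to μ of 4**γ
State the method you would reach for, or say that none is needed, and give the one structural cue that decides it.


Verdict: the geometric series formula — each summand is the previous one scaled by 4; that constant multiplier is itself the geometric structure.


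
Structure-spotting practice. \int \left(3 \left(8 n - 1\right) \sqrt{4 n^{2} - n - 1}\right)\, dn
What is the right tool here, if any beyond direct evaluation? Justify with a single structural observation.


Diagnosis: u-substitution — collected, the integrand has one factor that is, up to a constant, the derivative of an inner expression the rest depends on — substitute for that inner expression.


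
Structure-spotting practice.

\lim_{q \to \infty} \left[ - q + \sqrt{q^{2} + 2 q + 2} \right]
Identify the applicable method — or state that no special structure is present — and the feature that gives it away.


Best approach: conjugate multiplication — \sqrt{q^{2} + 2 q + 2} and q both blow up, but their difference is tame once the conjugate rationalizes it.


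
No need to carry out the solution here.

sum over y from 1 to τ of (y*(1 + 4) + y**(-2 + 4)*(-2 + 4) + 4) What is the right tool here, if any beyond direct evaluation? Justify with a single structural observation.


Technique: no special technique — no cancellation, no constant ratio, no binomial weights — just polynomial terms summed directly.


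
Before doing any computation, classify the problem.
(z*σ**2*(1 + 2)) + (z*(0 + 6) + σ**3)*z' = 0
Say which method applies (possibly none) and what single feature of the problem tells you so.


Diagnosis: the exact-equation method — because the two cross partials coincide, the form is conservative as written — recover its potential in (σ, z).


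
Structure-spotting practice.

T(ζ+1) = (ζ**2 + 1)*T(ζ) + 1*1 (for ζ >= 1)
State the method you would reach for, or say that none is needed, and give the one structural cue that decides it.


Diagnosis: a summation factor — an index-dependent multiplier ζ**2 + 1 rules out characteristic roots; a summation factor converts it to a pure difference.
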